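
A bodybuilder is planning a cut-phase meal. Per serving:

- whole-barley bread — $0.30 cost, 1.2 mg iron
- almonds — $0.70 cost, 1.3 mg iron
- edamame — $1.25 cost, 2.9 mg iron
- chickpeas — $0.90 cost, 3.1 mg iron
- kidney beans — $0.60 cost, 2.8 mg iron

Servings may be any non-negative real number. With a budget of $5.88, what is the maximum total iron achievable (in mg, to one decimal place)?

27.4 mg

Iron per dollar: kidney beans 4.667, whole-barley bread 4, chickpeas 3.444, edamame 2.32, almonds 1.857.
With no serving limits, spend the whole cost allowance on kidney beans: $5.88 / $0.60 × 2.8 mg = 27.4 mg.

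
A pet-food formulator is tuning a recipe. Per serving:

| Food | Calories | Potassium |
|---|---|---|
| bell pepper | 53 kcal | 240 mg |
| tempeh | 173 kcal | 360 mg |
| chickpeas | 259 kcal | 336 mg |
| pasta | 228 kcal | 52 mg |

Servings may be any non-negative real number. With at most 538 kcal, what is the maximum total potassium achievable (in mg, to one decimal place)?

Potassium per kcal: bell pepper 4.528, tempeh 2.081, chickpeas 1.297, pasta 0.2281.
With no serving limits, spend the whole calories allowance on bell pepper: 538 kcal / 53 kcal × 240 mg = 2436.2 mg.

2436.2 mg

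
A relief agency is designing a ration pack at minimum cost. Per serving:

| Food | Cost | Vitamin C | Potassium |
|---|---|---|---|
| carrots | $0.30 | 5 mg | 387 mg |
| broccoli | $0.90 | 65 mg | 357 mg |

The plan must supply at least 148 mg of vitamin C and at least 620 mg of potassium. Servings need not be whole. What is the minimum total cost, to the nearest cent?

$2.05

This is a tiny linear program; its minimum lies at a vertex of the feasible set. List the vertices and price them.
carrots only: max(148/5, 620/387) = 29.6 servings → $8.88.
broccoli only: max(148/65, 620/357) = 2.277 servings → $2.05.
carrots + broccoli with both targets exact would need a negative amount; discard.
So the least-cost plan costs $2.05.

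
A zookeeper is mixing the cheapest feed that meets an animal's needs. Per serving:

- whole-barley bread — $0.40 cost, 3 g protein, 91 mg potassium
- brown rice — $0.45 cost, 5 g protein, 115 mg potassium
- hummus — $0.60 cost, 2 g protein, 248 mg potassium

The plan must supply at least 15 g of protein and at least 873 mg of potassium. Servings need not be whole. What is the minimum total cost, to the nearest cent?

$2.45

For a min-cost LP with two ≥-constraints, a basic feasible solution has at most two positive variables.
whole-barley bread only: max(15/3, 873/91) = 9.593 servings → $3.84.
brown rice only: max(15/5, 873/115) = 7.591 servings → $3.42.
hummus only: max(15/2, 873/248) = 7.5 servings → $4.50.
whole-barley bread + brown rice: the both-tight solution has a negative serving — not a feasible corner.
whole-barley bread + hummus with both tight: 3.512 servings and 2.231 servings → $2.74.
brown rice + hummus with both tight: 1.954 servings and 2.614 servings → $2.45.
Cheapest feasible corner: $2.45.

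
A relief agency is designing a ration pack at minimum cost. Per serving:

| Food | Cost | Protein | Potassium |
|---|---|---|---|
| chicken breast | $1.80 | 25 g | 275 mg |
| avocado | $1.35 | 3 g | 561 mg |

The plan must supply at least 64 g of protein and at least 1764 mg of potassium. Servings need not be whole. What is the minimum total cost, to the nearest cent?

$6.88

Minimising a linear cost over {protein ≥ 64, potassium ≥ 1764, servings ≥ 0} — the optimum is at a vertex, using one or two foods.
chicken breast only: max(64/25, 1764/275) = 6.415 servings → $11.55.
avocado only: max(64/3, 1764/561) = 21.33 servings → $28.80.
chicken breast + avocado with both tight: 2.319 servings and 2.008 servings → $6.88.
The minimum over all feasible corners is $6.88.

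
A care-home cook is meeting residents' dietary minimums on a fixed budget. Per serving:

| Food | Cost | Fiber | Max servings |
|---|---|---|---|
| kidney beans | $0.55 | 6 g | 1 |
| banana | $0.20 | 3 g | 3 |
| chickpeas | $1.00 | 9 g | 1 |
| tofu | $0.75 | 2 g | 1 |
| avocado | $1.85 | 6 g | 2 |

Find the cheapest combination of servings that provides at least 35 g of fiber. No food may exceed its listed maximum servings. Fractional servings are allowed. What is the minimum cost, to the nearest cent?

Cost per g of fiber: banana $0.0667, kidney beans $0.0917, chickpeas $0.1111, avocado $0.3083, tofu $0.3750.
Take 3 servings of banana: +9.0 g fiber for $0.60 (total $0.60, still need 26.0 g).
Take 1 serving of kidney beans: +6.0 g fiber for $0.55 (total $1.15, still need 20.0 g).
Take 1 serving of chickpeas: +9.0 g fiber for $1.00 (total $2.15, still need 11.0 g).
Take 1.833 servings of avocado: +11.0 g fiber for $3.39 (total $5.54, still need 0.0 g).
Greedy by cheapest-per-g is optimal for a single linear constraint, so the minimum cost is $5.54.

$5.54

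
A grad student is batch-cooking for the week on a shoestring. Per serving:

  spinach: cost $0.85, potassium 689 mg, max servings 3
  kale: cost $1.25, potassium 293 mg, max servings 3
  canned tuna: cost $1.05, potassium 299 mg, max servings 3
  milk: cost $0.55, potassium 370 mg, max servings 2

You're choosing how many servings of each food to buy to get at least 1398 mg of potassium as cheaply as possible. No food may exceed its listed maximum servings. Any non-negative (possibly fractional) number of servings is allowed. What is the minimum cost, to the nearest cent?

$1.72

Cost per mg of potassium: spinach $0.0012, milk $0.0015, canned tuna $0.0035, kale $0.0043.
Take 2.029 servings of spinach: +1398.0 mg potassium for $1.72 (total $1.72, still need 0.0 mg).
Greedy by cheapest-per-mg is optimal for a single linear constraint, so the minimum cost is $1.72.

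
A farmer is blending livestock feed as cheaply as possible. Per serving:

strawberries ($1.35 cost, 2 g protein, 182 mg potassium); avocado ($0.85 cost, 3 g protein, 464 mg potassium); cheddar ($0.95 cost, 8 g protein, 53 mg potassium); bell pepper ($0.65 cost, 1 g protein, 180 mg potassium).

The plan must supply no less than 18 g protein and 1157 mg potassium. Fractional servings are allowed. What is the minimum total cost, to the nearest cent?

This is a tiny linear program; its minimum lies at a vertex of the feasible set. List the vertices and price them.
strawberries only: max(18/2, 1157/182) = 9 servings → $12.15.
avocado only: max(18/3, 1157/464) = 6 servings → $5.10.
cheddar only: max(18/8, 1157/53) = 21.83 servings → $20.74.
bell pepper only: max(18/1, 1157/180) = 18 servings → $11.70.
strawberries + avocado: the both-tight solution has a negative serving — not a feasible corner.
strawberries + cheddar with both tight: 6.15 servings and 0.7126 servings → $8.98.
strawberries + bell pepper: the both-tight solution has a negative serving — not a feasible corner.
avocado + cheddar with both tight: 2.337 servings and 1.374 servings → $3.29.
avocado + bell pepper: intersection lies outside the first quadrant.
cheddar + bell pepper with both tight: 1.502 servings and 5.986 servings → $5.32.
The minimum over all feasible corners is $3.29.

$3.29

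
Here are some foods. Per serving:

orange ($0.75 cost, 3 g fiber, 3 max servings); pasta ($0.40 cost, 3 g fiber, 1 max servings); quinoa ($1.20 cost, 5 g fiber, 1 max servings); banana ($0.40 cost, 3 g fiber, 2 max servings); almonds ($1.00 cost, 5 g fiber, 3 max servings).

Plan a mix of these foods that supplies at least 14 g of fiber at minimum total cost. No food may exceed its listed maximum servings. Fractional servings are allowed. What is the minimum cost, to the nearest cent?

$2.20

Cost per g of fiber: pasta $0.1333, banana $0.1333, almonds $0.2000, quinoa $0.2400, orange $0.2500.
Take 1 serving of pasta: +3.0 g fiber for $0.40 (total $0.40, still need 11.0 g).
Take 2 servings of banana: +6.0 g fiber for $0.80 (total $1.20, still need 5.0 g).
Take 1 serving of almonds: +5.0 g fiber for $1.00 (total $2.20, still need 0.0 g).
Filling from the cheapest source first is optimal under one linear minimum: $2.20.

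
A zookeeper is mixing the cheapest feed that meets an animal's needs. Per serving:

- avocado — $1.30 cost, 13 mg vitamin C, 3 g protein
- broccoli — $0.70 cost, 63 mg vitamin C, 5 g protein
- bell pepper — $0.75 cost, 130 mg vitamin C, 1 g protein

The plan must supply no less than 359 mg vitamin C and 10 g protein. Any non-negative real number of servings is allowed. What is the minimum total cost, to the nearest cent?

$2.61

Compare the cost at each extreme point of the feasible region.
avocado only: max(359/13, 10/3) = 27.62 servings → $35.90.
broccoli only: max(359/63, 10/5) = 5.698 servings → $3.99.
bell pepper only: max(359/130, 10/1) = 10 servings → $7.50.
avocado + broccoli: intersection lies outside the first quadrant.
avocado + bell pepper with both tight: 2.496 servings and 2.512 servings → $5.13.
broccoli + bell pepper with both tight: 1.603 servings and 1.985 servings → $2.61.
So the least-cost plan costs $2.61.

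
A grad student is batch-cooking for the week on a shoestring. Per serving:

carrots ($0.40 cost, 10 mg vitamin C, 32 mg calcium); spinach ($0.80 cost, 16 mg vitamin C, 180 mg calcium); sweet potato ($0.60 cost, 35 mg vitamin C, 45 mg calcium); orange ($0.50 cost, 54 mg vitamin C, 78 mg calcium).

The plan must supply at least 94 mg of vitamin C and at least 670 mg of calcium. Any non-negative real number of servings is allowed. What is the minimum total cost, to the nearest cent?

$3.09

Two binding constraints pin down two serving amounts, so the optimal mix uses at most two foods. The candidates are each food alone (scaled to the tighter of vitamin C/calcium) and each pair with both constraints tight.
carrots only: max(94/10, 670/32) = 20.94 servings → $8.38.
spinach only: max(94/16, 670/180) = 5.875 servings → $4.70.
sweet potato only: max(94/35, 670/45) = 14.89 servings → $8.93.
orange only: max(94/54, 670/78) = 8.59 servings → $4.29.
carrots + spinach with both tight: 4.814 servings and 2.866 servings → $4.22.
carrots + sweet potato with both targets exact would need a negative amount; discard.
carrots + orange: intersection lies outside the first quadrant.
spinach + sweet potato with both tight: 3.444 servings and 1.111 servings → $3.42.
spinach + orange with both tight: 3.405 servings and 0.7318 servings → $3.09.
sweet potato + orange: the both-tight solution has a negative serving — not a feasible corner.
The minimum over all feasible corners is $3.09.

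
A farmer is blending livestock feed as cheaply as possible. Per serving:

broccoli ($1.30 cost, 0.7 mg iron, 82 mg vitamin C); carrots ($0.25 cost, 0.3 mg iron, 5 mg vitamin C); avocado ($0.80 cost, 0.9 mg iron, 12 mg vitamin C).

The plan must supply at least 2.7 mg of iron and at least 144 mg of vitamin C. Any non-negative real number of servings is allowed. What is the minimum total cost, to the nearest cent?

$3.26

broccoli only: max(2.7/0.7, 144/82) = 3.857 servings → $5.01.
carrots only: max(2.7/0.3, 144/5) = 28.8 servings → $7.20.
avocado only: max(2.7/0.9, 144/12) = 12 servings → $9.60.
broccoli + carrots with both tight: 1.408 servings and 5.716 servings → $3.26.
broccoli + avocado with both tight: 1.486 servings and 1.844 servings → $3.41.
carrots + avocado: the both-tight solution has a negative serving — not a feasible corner.
The minimum over all feasible corners is $3.26.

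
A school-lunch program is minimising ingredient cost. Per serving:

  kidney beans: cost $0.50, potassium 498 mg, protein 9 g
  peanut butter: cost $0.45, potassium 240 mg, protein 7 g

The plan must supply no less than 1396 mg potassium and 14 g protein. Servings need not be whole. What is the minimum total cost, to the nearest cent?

Two binding constraints pin down two serving amounts, so the optimal mix uses at most two foods. The candidates are each food alone (scaled to the tighter of potassium/protein) and each pair with both constraints tight.
kidney beans only: max(1396/498, 14/9) = 2.803 servings → $1.40.
peanut butter only: max(1396/240, 14/7) = 5.817 servings → $2.62.
kidney beans + peanut butter: the both-tight solution has a negative serving — not a feasible corner.
Cheapest feasible corner: $1.40.

$1.40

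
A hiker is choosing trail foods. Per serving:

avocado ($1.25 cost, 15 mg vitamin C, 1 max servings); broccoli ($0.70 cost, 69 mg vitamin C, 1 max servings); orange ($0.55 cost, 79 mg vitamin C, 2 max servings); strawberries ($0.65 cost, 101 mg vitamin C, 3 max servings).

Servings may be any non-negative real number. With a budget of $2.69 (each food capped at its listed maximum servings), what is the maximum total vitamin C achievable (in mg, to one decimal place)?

409.3 mg

Vitamin C per dollar: strawberries 155.4, orange 143.6, broccoli 98.57, avocado 12.
Take 3 servings of strawberries: spends $1.95, +303.0 mg vitamin C (running total 303.0 mg).
Take 1.345 servings of orange: spends $0.74, +106.3 mg vitamin C (running total 409.3 mg).
Greedy by best ratio exhausts the cost allowance optimally: 409.3 mg.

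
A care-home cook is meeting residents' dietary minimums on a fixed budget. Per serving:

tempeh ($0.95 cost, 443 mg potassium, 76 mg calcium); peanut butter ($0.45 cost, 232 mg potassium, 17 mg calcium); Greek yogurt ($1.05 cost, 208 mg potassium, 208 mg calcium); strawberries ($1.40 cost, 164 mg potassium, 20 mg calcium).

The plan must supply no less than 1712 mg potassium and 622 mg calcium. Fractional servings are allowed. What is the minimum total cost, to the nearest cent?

At the optimum either one food covers both requirements or two foods hit both targets exactly; no other combination can be cheaper.
tempeh only: max(1712/443, 622/76) = 8.184 servings → $7.78.
peanut butter only: max(1712/232, 622/17) = 36.59 servings → $16.46.
Greek yogurt only: max(1712/208, 622/208) = 8.231 servings → $8.64.
strawberries only: max(1712/164, 622/20) = 31.1 servings → $43.54.
tempeh + peanut butter: intersection lies outside the first quadrant.
tempeh + Greek yogurt with both tight: 2.97 servings and 1.905 servings → $4.82.
tempeh + strawberries with both targets exact would need a negative amount; discard.
peanut butter + Greek yogurt with both tight: 5.07 servings and 2.576 servings → $4.99.
peanut butter + strawberries: the both-tight solution has a negative serving — not a feasible corner.
Greek yogurt + strawberries with both tight: 2.263 servings and 7.569 servings → $12.97.
Cheapest feasible corner: $4.82.

$4.82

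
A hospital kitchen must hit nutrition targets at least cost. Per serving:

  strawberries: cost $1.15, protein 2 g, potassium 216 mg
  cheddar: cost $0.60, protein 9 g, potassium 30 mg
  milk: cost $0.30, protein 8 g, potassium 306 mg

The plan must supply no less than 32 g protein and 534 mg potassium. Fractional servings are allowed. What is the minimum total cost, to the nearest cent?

$1.20

Two binding constraints pin down two serving amounts, so the optimal mix uses at most two foods. The candidates are each food alone (scaled to the tighter of protein/potassium) and each pair with both constraints tight.
strawberries only: max(32/2, 534/216) = 16 servings → $18.40.
cheddar only: max(32/9, 534/30) = 17.8 servings → $10.68.
milk only: max(32/8, 534/306) = 4 servings → $1.20.
strawberries + cheddar with both tight: 2.041 servings and 3.102 servings → $4.21.
strawberries + milk: intersection lies outside the first quadrant.
cheddar + milk with both tight: 2.196 servings and 1.53 servings → $1.78.
So the least-cost plan costs $1.20.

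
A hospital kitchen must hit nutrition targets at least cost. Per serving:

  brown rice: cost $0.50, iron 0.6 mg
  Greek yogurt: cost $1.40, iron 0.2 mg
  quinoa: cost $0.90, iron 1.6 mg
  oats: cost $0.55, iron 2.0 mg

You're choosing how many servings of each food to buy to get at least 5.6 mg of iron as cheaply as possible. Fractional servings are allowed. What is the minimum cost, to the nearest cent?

$1.54

Cost per mg of iron: oats $0.2750, quinoa $0.5625, brown rice $0.8333, Greek yogurt $7.0000.
With no serving limits, use only oats: 5.6 mg / 2.0 mg = 2.8 servings × $0.55 = $1.54.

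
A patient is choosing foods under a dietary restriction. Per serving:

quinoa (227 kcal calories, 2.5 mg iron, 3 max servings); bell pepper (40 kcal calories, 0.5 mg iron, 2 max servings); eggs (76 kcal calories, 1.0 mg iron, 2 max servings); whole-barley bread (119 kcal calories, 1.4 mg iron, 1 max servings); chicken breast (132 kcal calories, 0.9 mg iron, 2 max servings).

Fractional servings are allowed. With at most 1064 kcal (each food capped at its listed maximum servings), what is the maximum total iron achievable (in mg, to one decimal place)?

Iron per kcal: eggs 0.01316, bell pepper 0.0125, whole-barley bread 0.01176, quinoa 0.01101, chicken breast 0.006818.
Take 2 servings of eggs: uses 152 kcal, +2.0 mg iron (running total 2.0 mg).
Take 2 servings of bell pepper: uses 80 kcal, +1.0 mg iron (running total 3.0 mg).
Take 1 serving of whole-barley bread: uses 119 kcal, +1.4 mg iron (running total 4.4 mg).
Take 3 servings of quinoa: uses 681 kcal, +7.5 mg iron (running total 11.9 mg).
Take 0.2424 servings of chicken breast: uses 32 kcal, +0.2 mg iron (running total 12.1 mg).
Filling greedily by iron-per-kcal is optimal for one linear limit, giving 12.1 mg.

12.1 mg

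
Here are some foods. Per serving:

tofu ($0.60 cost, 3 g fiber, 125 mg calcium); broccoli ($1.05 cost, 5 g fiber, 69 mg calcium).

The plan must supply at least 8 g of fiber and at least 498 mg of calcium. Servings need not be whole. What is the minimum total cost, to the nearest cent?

With two linear requirements the optimum uses one or two foods; enumerate the corners.
tofu only: max(8/3, 498/125) = 3.984 servings → $2.39.
broccoli only: max(8/5, 498/69) = 7.217 servings → $7.58.
tofu + broccoli: the both-tight solution has a negative serving — not a feasible corner.
Cheapest feasible corner: $2.39.

$2.39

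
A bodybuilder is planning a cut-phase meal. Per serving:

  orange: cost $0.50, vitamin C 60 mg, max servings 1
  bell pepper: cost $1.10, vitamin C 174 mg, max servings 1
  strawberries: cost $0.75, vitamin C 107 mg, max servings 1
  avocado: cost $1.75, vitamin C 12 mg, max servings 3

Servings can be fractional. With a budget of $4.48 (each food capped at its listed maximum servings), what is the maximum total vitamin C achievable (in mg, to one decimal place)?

Vitamin C per dollar: bell pepper 158.2, strawberries 142.7, orange 120, avocado 6.857.
Take 1 serving of bell pepper: spends $1.10, +174.0 mg vitamin C (running total 174.0 mg).
Take 1 serving of strawberries: spends $0.75, +107.0 mg vitamin C (running total 281.0 mg).
Take 1 serving of orange: spends $0.50, +60.0 mg vitamin C (running total 341.0 mg).
Take 1.217 servings of avocado: spends $2.13, +14.6 mg vitamin C (running total 355.6 mg).
Filling greedily by vitamin C-per-dollar is optimal for one linear limit, giving 355.6 mg.

355.6 mg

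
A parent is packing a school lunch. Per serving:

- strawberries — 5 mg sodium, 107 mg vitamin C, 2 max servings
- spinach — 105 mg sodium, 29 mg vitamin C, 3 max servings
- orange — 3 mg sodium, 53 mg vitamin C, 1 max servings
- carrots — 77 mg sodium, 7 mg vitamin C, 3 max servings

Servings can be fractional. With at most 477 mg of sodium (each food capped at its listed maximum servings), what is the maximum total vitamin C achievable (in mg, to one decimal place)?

Vitamin C per mg sodium: strawberries 21.4, orange 17.67, spinach 0.2762, carrots 0.09091.
Take 2 servings of strawberries: uses 10 mg sodium, +214.0 mg vitamin C (running total 214.0 mg).
Take 1 serving of orange: uses 3 mg sodium, +53.0 mg vitamin C (running total 267.0 mg).
Take 3 servings of spinach: uses 315 mg sodium, +87.0 mg vitamin C (running total 354.0 mg).
Take 1.935 servings of carrots: uses 149 mg sodium, +13.5 mg vitamin C (running total 367.5 mg).
Greedy by best ratio exhausts the sodium allowance optimally: 367.5 mg.

367.5 mg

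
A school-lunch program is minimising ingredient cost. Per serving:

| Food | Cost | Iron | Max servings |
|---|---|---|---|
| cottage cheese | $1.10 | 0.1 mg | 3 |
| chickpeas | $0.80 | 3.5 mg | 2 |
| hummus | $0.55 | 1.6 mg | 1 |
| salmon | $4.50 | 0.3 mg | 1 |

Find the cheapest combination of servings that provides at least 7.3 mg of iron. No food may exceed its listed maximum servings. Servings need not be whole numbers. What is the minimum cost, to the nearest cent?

$1.70

Cost per mg of iron: chickpeas $0.2286, hummus $0.3438, cottage cheese $11.0000, salmon $15.0000.
Take 2 servings of chickpeas: +7.0 mg iron for $1.60 (total $1.60, still need 0.3 mg).
Take 0.1875 servings of hummus: +0.3 mg iron for $0.10 (total $1.70, still need 0.0 mg).
Filling from the cheapest source first is optimal under one linear minimum: $1.70.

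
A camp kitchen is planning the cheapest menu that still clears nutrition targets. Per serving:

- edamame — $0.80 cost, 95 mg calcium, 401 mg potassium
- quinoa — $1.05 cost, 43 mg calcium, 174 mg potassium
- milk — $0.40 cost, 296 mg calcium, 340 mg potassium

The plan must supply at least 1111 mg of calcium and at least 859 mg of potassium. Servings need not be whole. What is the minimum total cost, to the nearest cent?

At the optimum either one food covers both requirements or two foods hit both targets exactly; no other combination can be cheaper.
edamame only: max(1111/95, 859/401) = 11.69 servings → $9.36.
quinoa only: max(1111/43, 859/174) = 25.84 servings → $27.13.
milk only: max(1111/296, 859/340) = 3.753 servings → $1.50.
edamame + quinoa with both targets exact would need a negative amount; discard.
edamame + milk with both targets exact would need a negative amount; discard.
quinoa + milk: intersection lies outside the first quadrant.
The minimum over all feasible corners is $1.50.

$1.50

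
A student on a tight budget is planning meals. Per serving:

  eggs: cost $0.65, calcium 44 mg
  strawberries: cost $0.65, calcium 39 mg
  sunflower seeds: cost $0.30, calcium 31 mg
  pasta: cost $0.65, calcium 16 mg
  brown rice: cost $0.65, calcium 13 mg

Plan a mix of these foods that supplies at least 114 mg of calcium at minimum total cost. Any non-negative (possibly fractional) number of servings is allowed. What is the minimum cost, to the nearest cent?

Cost per mg of calcium: sunflower seeds $0.0097, eggs $0.0148, strawberries $0.0167, pasta $0.0406, brown rice $0.0500.
With no serving limits, use only sunflower seeds: 114 mg / 31 mg = 3.677 servings × $0.30 = $1.10.

$1.10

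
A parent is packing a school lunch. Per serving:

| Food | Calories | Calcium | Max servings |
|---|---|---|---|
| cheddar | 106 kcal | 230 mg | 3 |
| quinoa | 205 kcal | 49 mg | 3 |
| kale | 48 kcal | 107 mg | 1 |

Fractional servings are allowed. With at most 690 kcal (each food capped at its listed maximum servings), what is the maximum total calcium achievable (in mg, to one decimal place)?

874.4 mg

Calcium per kcal: kale 2.229, cheddar 2.17, quinoa 0.239.
Take 1 serving of kale: uses 48 kcal, +107.0 mg calcium (running total 107.0 mg).
Take 3 servings of cheddar: uses 318 kcal, +690.0 mg calcium (running total 797.0 mg).
Take 1.58 servings of quinoa: uses 324 kcal, +77.4 mg calcium (running total 874.4 mg).
Filling greedily by calcium-per-kcal is optimal for one linear limit, giving 874.4 mg.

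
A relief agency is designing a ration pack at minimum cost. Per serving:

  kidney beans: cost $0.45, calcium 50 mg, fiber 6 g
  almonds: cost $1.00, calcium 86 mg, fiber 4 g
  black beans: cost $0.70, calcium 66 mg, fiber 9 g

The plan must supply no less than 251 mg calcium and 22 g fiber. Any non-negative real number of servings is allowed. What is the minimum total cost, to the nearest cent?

A basic optimal solution has at most two foods positive. Try each food alone and each pair with both targets met exactly.
kidney beans only: max(251/50, 22/6) = 5.02 servings → $2.26.
almonds only: max(251/86, 22/4) = 5.5 servings → $5.50.
black beans only: max(251/66, 22/9) = 3.803 servings → $2.66.
kidney beans + almonds with both tight: 2.81 servings and 1.285 servings → $2.55.
kidney beans + black beans with both targets exact would need a negative amount; discard.
almonds + black beans with both tight: 1.582 servings and 1.741 servings → $2.80.
Cheapest feasible corner: $2.26.

$2.26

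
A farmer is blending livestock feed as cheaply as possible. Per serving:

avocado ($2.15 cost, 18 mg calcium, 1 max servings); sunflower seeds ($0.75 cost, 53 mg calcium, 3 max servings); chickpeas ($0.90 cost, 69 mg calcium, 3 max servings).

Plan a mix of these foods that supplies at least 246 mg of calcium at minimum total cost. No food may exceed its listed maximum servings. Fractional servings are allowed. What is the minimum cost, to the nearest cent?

Cost per mg of calcium: chickpeas $0.0130, sunflower seeds $0.0142, avocado $0.1194.
Take 3 servings of chickpeas: +207.0 mg calcium for $2.70 (total $2.70, still need 39.0 mg).
Take 0.7358 servings of sunflower seeds: +39.0 mg calcium for $0.55 (total $3.25, still need 0.0 mg).
Filling from the cheapest source first is optimal under one linear minimum: $3.25.

$3.25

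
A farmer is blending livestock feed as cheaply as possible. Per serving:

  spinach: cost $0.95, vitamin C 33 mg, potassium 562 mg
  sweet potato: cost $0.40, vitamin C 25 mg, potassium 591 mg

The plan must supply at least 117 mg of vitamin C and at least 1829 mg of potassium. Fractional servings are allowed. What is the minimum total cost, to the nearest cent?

The cheapest plan sits at a corner of the feasible region — with two constraints it uses at most two foods.
spinach only: max(117/33, 1829/562) = 3.545 servings → $3.37.
sweet potato only: max(117/25, 1829/591) = 4.68 servings → $1.87.
spinach + sweet potato with both targets exact would need a negative amount; discard.
The minimum over all feasible corners is $1.87.

$1.87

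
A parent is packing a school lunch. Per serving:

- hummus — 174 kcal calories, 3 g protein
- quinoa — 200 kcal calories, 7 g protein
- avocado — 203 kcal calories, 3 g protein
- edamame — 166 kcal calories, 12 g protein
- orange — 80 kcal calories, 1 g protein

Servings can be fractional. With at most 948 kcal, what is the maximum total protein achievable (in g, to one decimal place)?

Protein per kcal: edamame 0.07229, quinoa 0.035, hummus 0.01724, avocado 0.01478, orange 0.0125.
With no serving limits, spend the whole calories allowance on edamame: 948 kcal / 166 kcal × 12 g = 68.5 g.

68.5 g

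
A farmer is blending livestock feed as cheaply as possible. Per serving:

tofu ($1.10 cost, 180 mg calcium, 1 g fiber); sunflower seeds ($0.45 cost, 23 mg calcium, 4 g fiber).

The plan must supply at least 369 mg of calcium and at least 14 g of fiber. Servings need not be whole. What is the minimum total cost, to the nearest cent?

This is a tiny linear program; its minimum lies at a vertex of the feasible set. List the vertices and price them.
tofu only: max(369/180, 14/1) = 14 servings → $15.40.
sunflower seeds only: max(369/23, 14/4) = 16.04 servings → $7.22.
tofu + sunflower seeds with both tight: 1.656 servings and 3.086 servings → $3.21.
The minimum over all feasible corners is $3.21.

$3.21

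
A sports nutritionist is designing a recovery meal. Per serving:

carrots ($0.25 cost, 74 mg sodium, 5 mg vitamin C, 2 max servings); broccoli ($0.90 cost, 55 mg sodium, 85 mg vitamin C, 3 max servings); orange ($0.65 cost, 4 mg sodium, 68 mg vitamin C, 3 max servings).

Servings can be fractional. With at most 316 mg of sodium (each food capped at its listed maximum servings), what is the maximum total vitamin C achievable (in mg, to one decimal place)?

468.4 mg

Vitamin C per mg sodium: orange 17, broccoli 1.545, carrots 0.06757.
Take 3 servings of orange: uses 12 mg sodium, +204.0 mg vitamin C (running total 204.0 mg).
Take 3 servings of broccoli: uses 165 mg sodium, +255.0 mg vitamin C (running total 459.0 mg).
Take 1.878 servings of carrots: uses 139 mg sodium, +9.4 mg vitamin C (running total 468.4 mg).
Filling greedily by vitamin C-per-mg sodium is optimal for one linear limit, giving 468.4 mg.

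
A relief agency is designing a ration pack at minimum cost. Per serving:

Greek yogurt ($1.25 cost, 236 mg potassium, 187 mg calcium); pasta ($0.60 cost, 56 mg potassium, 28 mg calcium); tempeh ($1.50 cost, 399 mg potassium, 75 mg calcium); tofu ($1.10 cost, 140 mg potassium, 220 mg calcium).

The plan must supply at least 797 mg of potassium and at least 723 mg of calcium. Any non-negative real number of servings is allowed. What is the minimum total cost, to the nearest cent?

$4.52

Check every corner: each single food scaled to meet both minima, and each pair solved so both constraints bind.
Greek yogurt only: max(797/236, 723/187) = 3.866 servings → $4.83.
pasta only: max(797/56, 723/28) = 25.82 servings → $15.49.
tempeh only: max(797/399, 723/75) = 9.64 servings → $14.46.
tofu only: max(797/140, 723/220) = 5.693 servings → $6.26.
Greek yogurt + pasta: the both-tight solution has a negative serving — not a feasible corner.
Greek yogurt + tempeh: the both-tight solution has a negative serving — not a feasible corner.
Greek yogurt + tofu with both tight: 2.88 servings and 0.8387 servings → $4.52.
pasta + tempeh: intersection lies outside the first quadrant.
pasta + tofu with both tight: 8.824 servings and 2.163 servings → $7.67.
tempeh + tofu with both tight: 0.9591 servings and 2.959 servings → $4.69.
So the least-cost plan costs $4.52.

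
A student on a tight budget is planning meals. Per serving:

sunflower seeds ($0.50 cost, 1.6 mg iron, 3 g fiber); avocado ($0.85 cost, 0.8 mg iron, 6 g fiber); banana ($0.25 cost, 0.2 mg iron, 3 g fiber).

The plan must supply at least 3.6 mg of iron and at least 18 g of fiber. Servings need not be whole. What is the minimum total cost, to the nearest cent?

Check every corner: each single food scaled to meet both minima, and each pair solved so both constraints bind.
sunflower seeds only: max(3.6/1.6, 18/3) = 6 servings → $3.00.
avocado only: max(3.6/0.8, 18/6) = 4.5 servings → $3.83.
banana only: max(3.6/0.2, 18/3) = 18 servings → $4.50.
sunflower seeds + avocado with both tight: 1 serving and 2.5 servings → $2.62.
sunflower seeds + banana with both tight: 1.714 servings and 4.286 servings → $1.93.
avocado + banana: the both-tight solution has a negative serving — not a feasible corner.
Cheapest feasible corner: $1.93.

$1.93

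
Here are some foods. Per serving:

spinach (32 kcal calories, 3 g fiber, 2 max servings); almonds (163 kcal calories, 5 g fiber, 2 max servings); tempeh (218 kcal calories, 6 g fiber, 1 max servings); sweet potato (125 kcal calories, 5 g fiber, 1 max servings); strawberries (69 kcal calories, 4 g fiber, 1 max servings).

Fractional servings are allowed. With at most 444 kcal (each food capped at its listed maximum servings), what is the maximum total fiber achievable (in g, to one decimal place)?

Fiber per kcal: spinach 0.09375, strawberries 0.05797, sweet potato 0.04, almonds 0.03067, tempeh 0.02752.
Take 2 servings of spinach: uses 64 kcal, +6.0 g fiber (running total 6.0 g).
Take 1 serving of strawberries: uses 69 kcal, +4.0 g fiber (running total 10.0 g).
Take 1 serving of sweet potato: uses 125 kcal, +5.0 g fiber (running total 15.0 g).
Take 1.141 servings of almonds: uses 186 kcal, +5.7 g fiber (running total 20.7 g).
Greedy by best ratio exhausts the calories allowance optimally: 20.7 g.

20.7 g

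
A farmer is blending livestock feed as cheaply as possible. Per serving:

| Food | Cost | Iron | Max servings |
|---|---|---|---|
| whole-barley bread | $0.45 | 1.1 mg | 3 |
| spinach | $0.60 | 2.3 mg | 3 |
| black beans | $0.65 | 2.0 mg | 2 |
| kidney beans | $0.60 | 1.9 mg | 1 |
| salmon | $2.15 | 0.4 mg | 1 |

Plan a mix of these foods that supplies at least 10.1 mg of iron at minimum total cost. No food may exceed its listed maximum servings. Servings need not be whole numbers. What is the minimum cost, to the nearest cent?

Cost per mg of iron: spinach $0.2609, kidney beans $0.3158, black beans $0.3250, whole-barley bread $0.4091, salmon $5.3750.
Take 3 servings of spinach: +6.9 mg iron for $1.80 (total $1.80, still need 3.2 mg).
Take 1 serving of kidney beans: +1.9 mg iron for $0.60 (total $2.40, still need 1.3 mg).
Take 0.65 servings of black beans: +1.3 mg iron for $0.42 (total $2.82, still need 0.0 mg).
Filling from the cheapest source first is optimal under one linear minimum: $2.82.

$2.82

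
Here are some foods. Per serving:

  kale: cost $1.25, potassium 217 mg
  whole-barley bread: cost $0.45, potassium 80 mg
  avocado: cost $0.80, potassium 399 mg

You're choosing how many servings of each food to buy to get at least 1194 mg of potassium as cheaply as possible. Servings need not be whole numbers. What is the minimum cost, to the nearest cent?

$2.39

Cost per mg of potassium: avocado $0.0020, whole-barley bread $0.0056, kale $0.0058.
With no serving limits, use only avocado: 1194 mg / 399 mg = 2.992 servings × $0.80 = $2.39.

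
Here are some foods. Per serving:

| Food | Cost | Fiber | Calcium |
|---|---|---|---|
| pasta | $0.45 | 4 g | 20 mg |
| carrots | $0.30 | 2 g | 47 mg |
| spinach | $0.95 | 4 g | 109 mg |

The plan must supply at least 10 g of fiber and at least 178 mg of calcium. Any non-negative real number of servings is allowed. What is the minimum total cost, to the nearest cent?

$1.38

A basic optimal solution has at most two foods positive. Try each food alone and each pair with both targets met exactly.
pasta only: max(10/4, 178/20) = 8.9 servings → $4.00.
carrots only: max(10/2, 178/47) = 5 servings → $1.50.
spinach only: max(10/4, 178/109) = 2.5 servings → $2.38.
pasta + carrots with both tight: 0.7703 servings and 3.459 servings → $1.38.
pasta + spinach with both tight: 1.062 servings and 1.438 servings → $1.84.
carrots + spinach with both targets exact would need a negative amount; discard.
Cheapest feasible corner: $1.38.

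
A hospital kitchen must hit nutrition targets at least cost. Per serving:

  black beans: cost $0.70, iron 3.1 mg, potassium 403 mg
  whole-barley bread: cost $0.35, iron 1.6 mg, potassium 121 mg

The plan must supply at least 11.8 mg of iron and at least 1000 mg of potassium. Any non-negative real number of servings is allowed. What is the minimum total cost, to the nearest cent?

$2.60

The cheapest plan sits at a corner of the feasible region — with two constraints it uses at most two foods.
black beans only: max(11.8/3.1, 1000/403) = 3.806 servings → $2.66.
whole-barley bread only: max(11.8/1.6, 1000/121) = 8.264 servings → $2.89.
black beans + whole-barley bread with both tight: 0.6385 servings and 6.138 servings → $2.60.
The minimum over all feasible corners is $2.60.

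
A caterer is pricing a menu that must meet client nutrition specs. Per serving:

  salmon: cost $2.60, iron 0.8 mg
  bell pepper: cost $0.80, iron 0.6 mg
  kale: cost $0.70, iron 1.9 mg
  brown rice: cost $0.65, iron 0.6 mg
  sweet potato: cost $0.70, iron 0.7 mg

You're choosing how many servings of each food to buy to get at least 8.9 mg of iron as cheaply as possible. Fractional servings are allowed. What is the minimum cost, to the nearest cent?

$3.28

Cost per mg of iron: kale $0.3684, sweet potato $1.0000, brown rice $1.0833, bell pepper $1.3333, salmon $3.2500.
With no serving limits, use only kale: 8.9 mg / 1.9 mg = 4.684 servings × $0.70 = $3.28.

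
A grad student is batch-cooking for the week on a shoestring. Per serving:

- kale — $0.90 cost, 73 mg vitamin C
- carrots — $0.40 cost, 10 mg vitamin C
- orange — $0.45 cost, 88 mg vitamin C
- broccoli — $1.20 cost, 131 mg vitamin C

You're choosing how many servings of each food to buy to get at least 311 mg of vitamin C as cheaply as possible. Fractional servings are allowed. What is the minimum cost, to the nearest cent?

$1.59

Cost per mg of vitamin C: orange $0.0051, broccoli $0.0092, kale $0.0123, carrots $0.0400.
With no serving limits, use only orange: 311 mg / 88 mg = 3.534 servings × $0.45 = $1.59.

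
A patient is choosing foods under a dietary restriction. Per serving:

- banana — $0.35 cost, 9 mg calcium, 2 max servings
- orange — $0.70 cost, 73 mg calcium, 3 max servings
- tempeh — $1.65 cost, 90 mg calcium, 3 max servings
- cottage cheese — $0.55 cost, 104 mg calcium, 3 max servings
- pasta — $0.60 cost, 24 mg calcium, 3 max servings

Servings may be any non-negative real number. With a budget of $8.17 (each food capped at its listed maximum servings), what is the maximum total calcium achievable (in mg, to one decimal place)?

Calcium per dollar: cottage cheese 189.1, orange 104.3, tempeh 54.55, pasta 40, banana 25.71.
Take 3 servings of cottage cheese: spends $1.65, +312.0 mg calcium (running total 312.0 mg).
Take 3 servings of orange: spends $2.10, +219.0 mg calcium (running total 531.0 mg).
Take 2.679 servings of tempeh: spends $4.42, +241.1 mg calcium (running total 772.1 mg).
Filling greedily by calcium-per-dollar is optimal for one linear limit, giving 772.1 mg.

772.1 mg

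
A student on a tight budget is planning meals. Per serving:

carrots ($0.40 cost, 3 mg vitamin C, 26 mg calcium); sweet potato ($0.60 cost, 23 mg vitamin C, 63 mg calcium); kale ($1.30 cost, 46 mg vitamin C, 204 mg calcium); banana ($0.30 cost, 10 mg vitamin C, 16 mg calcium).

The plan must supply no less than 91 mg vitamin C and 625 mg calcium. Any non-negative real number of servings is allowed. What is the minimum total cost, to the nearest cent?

$3.98

Two binding constraints pin down two serving amounts, so the optimal mix uses at most two foods. The candidates are each food alone (scaled to the tighter of vitamin C/calcium) and each pair with both constraints tight.
carrots only: max(91/3, 625/26) = 30.33 servings → $12.13.
sweet potato only: max(91/23, 625/63) = 9.921 servings → $5.95.
kale only: max(91/46, 625/204) = 3.064 servings → $3.98.
banana only: max(91/10, 625/16) = 39.06 servings → $11.72.
carrots + sweet potato with both tight: 21.13 servings and 1.2 servings → $9.17.
carrots + kale with both tight: 17.44 servings and 0.8408 servings → $8.07.
carrots + banana with both tight: 22.61 servings and 2.316 servings → $9.74.
sweet potato + kale: the both-tight solution has a negative serving — not a feasible corner.
sweet potato + banana with both targets exact would need a negative amount; discard.
kale + banana: intersection lies outside the first quadrant.
The minimum over all feasible corners is $3.98.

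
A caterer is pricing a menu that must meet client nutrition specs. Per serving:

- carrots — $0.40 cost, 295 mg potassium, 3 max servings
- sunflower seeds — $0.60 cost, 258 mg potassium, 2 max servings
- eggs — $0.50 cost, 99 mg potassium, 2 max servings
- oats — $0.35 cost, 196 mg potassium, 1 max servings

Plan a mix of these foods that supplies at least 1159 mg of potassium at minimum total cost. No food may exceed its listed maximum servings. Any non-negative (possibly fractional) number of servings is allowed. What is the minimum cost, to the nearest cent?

Cost per mg of potassium: carrots $0.0014, oats $0.0018, sunflower seeds $0.0023, eggs $0.0051.
Take 3 servings of carrots: +885.0 mg potassium for $1.20 (total $1.20, still need 274.0 mg).
Take 1 serving of oats: +196.0 mg potassium for $0.35 (total $1.55, still need 78.0 mg).
Take 0.3023 servings of sunflower seeds: +78.0 mg potassium for $0.18 (total $1.73, still need 0.0 mg).
Greedy by cheapest-per-mg is optimal for a single linear constraint, so the minimum cost is $1.73.

$1.73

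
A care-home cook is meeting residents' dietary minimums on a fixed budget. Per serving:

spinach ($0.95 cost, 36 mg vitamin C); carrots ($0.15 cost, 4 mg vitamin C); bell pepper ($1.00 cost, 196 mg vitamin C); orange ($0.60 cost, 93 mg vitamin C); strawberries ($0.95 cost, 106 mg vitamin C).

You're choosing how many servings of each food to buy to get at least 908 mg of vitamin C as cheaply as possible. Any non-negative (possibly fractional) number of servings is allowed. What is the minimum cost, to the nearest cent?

Cost per mg of vitamin C: bell pepper $0.0051, orange $0.0065, strawberries $0.0090, spinach $0.0264, carrots $0.0375.
With no serving limits, use only bell pepper: 908 mg / 196 mg = 4.633 servings × $1.00 = $4.63.

$4.63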